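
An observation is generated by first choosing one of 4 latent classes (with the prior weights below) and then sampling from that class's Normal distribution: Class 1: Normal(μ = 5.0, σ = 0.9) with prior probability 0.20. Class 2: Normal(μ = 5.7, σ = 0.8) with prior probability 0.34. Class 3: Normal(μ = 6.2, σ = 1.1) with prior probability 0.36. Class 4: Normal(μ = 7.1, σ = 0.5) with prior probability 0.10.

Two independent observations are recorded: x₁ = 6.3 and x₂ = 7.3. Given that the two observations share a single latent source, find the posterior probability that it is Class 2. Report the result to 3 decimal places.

Posterior ∝ prior × likelihood, so P(k | x) ∝ P(Z=k) f_k(x); normalise over all components.
Since both observations come from the same component, the likelihood for component k is f_k(x₁)·f_k(x₂).
  L_1 = [(1/(0.9·√(2π)))·exp(−(6.3−5.0)²/(2·0.9²)) = 0.443269·exp(-1.04321) = 0.156173] × [0.0169242] = 0.00264311
  L_2 = [(1/(0.8·√(2π)))·exp(−(6.3−5.7)²/(2·0.8²)) = 0.498678·exp(-0.28125) = 0.376422] × [0.0674887] = 0.0254042
  L_3 = [(1/(1.1·√(2π)))·exp(−(6.3−6.2)²/(2·1.1²)) = 0.362675·exp(-0.00413) = 0.361179] × [0.219973] = 0.0794498
  L_4 = [(1/(0.5·√(2π)))·exp(−(6.3−7.1)²/(2·0.5²)) = 0.797885·exp(-1.28000) = 0.221842] × [0.73654] = 0.163395
Unnormalised posteriors:
  P(Z=1)·L_1 = 0.20 × 0.00264311 = 0.000528623
  P(Z=2)·L_2 = 0.34 × 0.0254042 = 0.00863743
  P(Z=3)·L_3 = 0.36 × 0.0794498 = 0.0286019
  P(Z=4)·L_4 = 0.10 × 0.163395 = 0.0163395
Marginal: 0.000528623 + 0.00863743 + 0.0286019 + 0.0163395 = 0.0541075
P(Class 2 | x₁,x₂) = 0.00863743 / 0.0541075 ≈ 0.160

0.160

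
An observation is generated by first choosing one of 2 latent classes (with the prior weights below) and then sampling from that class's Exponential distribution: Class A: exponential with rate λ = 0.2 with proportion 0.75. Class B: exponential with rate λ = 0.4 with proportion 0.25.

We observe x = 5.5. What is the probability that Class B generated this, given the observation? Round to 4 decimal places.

The responsibility of component k is π_k f_k(x) divided by Σ_j π_j f_j(x).
Exponential densities:
  L_A = 0.0665742
  L_B = 0.0443213
Unnormalised posteriors:
  π_A·L_A = 0.75 × 0.0665742 = 0.0499307
  π_B·L_B = 0.25 × 0.0443213 = 0.0110803
Normaliser: 0.0499307 + 0.0110803 = 0.061011
So the posterior for Class B is 0.0110803 / 0.061011 ≈ 0.1816.

0.1816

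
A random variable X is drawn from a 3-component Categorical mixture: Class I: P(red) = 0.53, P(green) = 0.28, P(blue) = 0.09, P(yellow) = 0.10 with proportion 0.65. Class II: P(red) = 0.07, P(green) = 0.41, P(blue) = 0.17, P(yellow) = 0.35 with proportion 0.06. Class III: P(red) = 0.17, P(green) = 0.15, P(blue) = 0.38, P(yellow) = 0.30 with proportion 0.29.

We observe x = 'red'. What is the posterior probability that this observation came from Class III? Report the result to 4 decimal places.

0.1239

By Bayes' theorem, P(k | x) = π_k f_k(x) / Σ_j π_j f_j(x).
Evaluate each component's likelihood at the observed value:
  L_I = 0.53
  L_II = 0.07
  L_III = 0.17
Unnormalised posteriors:
  π_I·L_I = 0.65 × 0.53 = 0.3445
  π_II·L_II = 0.06 × 0.07 = 0.0042
  π_III·L_III = 0.29 × 0.17 = 0.0493
Evidence: 0.3445 + 0.0042 + 0.0493 = 0.398
P(Class III | data) ≈ 0.1239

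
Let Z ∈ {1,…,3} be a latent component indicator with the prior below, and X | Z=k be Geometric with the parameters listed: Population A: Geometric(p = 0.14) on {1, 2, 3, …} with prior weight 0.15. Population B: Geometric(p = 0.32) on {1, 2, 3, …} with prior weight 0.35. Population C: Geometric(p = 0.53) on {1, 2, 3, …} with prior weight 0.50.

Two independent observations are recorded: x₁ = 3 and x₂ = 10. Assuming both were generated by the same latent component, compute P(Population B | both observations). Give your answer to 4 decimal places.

0.4644

P(component k | x) = P(Z=k)·f_k(x) / marginal(x), where marginal(x) = Σ_j P(Z=j)·f_j(x).
Since both observations come from the same component, the likelihood for component k is f_k(x₁)·f_k(x₂).
  f_A = [0.14·(1−0.14)^2 = 0.14·0.7396 = 0.103544] × [0.0360258] = 0.00373026
  f_B = [0.32·(1−0.32)^2 = 0.32·0.4624 = 0.147968] × [0.00994787] = 0.00147197
  f_C = [0.53·(1−0.53)^2 = 0.53·0.2209 = 0.117077] × [0.000593139] = 6.9443e-05
Prior × likelihood for each component:
  P(Z=A)·f_A = 0.15 × 0.00373026 = 0.000559539
  P(Z=B)·f_B = 0.35 × 0.00147197 = 0.000515188
  P(Z=C)·f_C = 0.50 × 6.9443e-05 = 3.47215e-05
Normaliser: 0.000559539 + 0.000515188 + 3.47215e-05 = 0.00110945
Responsibility of Population B: 0.000515188 / 0.00110945 ≈ 0.4644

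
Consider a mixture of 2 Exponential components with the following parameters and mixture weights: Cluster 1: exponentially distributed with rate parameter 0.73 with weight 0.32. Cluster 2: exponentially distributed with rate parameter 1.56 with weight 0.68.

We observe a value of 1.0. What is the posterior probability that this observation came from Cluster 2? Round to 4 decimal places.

0.6644

Posterior ∝ prior × likelihood, so P(k | x) ∝ π_k f_k(x); normalise over all components.
Evaluate each component's likelihood at the observed value:
  p_1 = 0.73·e^(−0.73·1.0) = 0.73·e^(−0.7300) = 0.351794
  p_2 = 1.56·e^(−1.56·1.0) = 1.56·e^(−1.5600) = 0.327812
Weight by the priors:
  π_1·p_1 = 0.32 × 0.351794 = 0.112574
  π_2·p_2 = 0.68 × 0.327812 = 0.222912
Denominator: 0.112574 + 0.222912 = 0.335486
So the posterior for Cluster 2 is 0.222912 / 0.335486 ≈ 0.6644.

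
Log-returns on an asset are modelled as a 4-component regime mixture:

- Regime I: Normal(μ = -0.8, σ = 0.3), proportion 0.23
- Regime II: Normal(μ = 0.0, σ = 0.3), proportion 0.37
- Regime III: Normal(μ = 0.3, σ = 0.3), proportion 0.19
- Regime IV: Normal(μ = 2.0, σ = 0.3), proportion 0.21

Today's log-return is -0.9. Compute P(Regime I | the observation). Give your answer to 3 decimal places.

0.981

Apply Bayes' rule: the posterior for each component is proportional to its prior times its likelihood at x.
Normal densities:
  L_I = 1.25794
  L_II = 0.0147728
  L_III = 0.000446101
  L_IV = 6.8012e-21
Weight by the priors:
  π_I·L_I = 0.23 × 1.25794 = 0.289327
  π_II·L_II = 0.37 × 0.0147728 = 0.00546595
  π_III·L_III = 0.19 × 0.000446101 = 8.47591e-05
  π_IV·L_IV = 0.21 × 6.8012e-21 = 1.42825e-21
Denominator: 0.289327 + 0.00546595 + 8.47591e-05 + 1.42825e-21 = 0.294878
So the posterior for Regime I is 0.289327 / 0.294878 ≈ 0.981.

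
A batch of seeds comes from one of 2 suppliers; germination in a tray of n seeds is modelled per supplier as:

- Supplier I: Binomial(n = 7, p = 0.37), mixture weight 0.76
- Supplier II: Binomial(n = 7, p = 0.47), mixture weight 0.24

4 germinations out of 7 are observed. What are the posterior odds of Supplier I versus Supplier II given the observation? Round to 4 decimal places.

Only the two components matter; the odds are (w_i f_i(x)) / (w_j f_j(x)).
Evaluate each component's likelihood at the observed value:
  L_I = 0.16402
  L_II = 0.254265
Odds = (0.76/0.24) × (0.16402/0.254265) = 3.16667 × 0.645074 ≈ 2.0427

2.0427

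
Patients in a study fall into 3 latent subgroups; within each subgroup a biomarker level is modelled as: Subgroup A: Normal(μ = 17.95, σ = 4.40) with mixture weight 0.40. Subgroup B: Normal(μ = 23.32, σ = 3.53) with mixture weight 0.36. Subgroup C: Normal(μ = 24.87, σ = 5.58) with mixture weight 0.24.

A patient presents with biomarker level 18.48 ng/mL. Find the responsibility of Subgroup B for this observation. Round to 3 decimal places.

P(component k | x) = P(Z=k)·f_k(x) / marginal(x), where marginal(x) = Σ_j P(Z=j)·f_j(x).
Evaluate each component's likelihood at the observed value:
  f_A = (1/(4.40·√(2π)))·exp(−(18.48−17.95)²/(2·4.40²)) = 0.090669·exp(-0.00725) = 0.0900133
  f_B = (1/(3.53·√(2π)))·exp(−(18.48−23.32)²/(2·3.53²)) = 0.113015·exp(-0.93996) = 0.0441483
  f_C = (1/(5.58·√(2π)))·exp(−(18.48−24.87)²/(2·5.58²)) = 0.071495·exp(-0.65570) = 0.0371116
Multiply by the mixture weights:
  P(Z=A)·f_A = 0.40 × 0.0900133 = 0.0360053
  P(Z=B)·f_B = 0.36 × 0.0441483 = 0.0158934
  P(Z=C)·f_C = 0.24 × 0.0371116 = 0.00890679
Marginal: 0.0360053 + 0.0158934 + 0.00890679 = 0.0608055
Responsibility of Subgroup B: 0.0158934 / 0.0608055 ≈ 0.261

0.261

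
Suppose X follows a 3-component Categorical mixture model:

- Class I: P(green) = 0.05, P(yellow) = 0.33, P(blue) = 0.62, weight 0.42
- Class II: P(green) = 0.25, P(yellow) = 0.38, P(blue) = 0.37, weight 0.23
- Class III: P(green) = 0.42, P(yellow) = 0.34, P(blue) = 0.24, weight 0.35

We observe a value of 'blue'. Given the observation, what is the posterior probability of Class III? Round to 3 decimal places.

0.196

The responsibility of component k is w_k f_k(x) divided by Σ_j w_j f_j(x).
Component likelihoods at x = 'blue':
  f_I = P(blue | comp) = 0.62
  f_II = P(blue | comp) = 0.37
  f_III = P(blue | comp) = 0.24
Multiply by the mixture weights:
  w_I·f_I = 0.42 × 0.62 = 0.2604
  w_II·f_II = 0.23 × 0.37 = 0.0851
  w_III·f_III = 0.35 × 0.24 = 0.084
Evidence: 0.2604 + 0.0851 + 0.084 = 0.4295
So the posterior for Class III is 0.084 / 0.4295 ≈ 0.196.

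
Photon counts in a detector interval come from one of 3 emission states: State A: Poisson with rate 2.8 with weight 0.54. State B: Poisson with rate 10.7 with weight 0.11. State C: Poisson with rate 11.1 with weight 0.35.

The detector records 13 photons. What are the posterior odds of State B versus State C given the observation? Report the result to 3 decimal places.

Only the two components matter; the odds are (π_i f_i(x)) / (π_j f_j(x)).
Component likelihoods at x = 13 photons:
  L_A = e^(−2.8)·2.8^13/13! = 6.34965e-06
  L_B = e^(−10.7)·10.7^13/13! = 0.0872485
  L_C = e^(−11.1)·11.1^13/13! = 0.0942431
0.00959733 / 0.0329851 ≈ 0.291

0.291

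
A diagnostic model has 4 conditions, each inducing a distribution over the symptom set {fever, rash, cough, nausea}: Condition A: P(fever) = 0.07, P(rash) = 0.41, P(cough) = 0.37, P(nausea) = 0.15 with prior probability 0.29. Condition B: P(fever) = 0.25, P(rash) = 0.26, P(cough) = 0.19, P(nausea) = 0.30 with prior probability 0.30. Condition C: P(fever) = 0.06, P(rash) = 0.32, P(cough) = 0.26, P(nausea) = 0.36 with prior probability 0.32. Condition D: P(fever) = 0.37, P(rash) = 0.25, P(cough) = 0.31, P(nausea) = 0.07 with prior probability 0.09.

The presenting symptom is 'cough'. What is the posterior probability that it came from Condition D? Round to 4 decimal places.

0.1013

By Bayes' theorem, P(k | x) = π_k f_k(x) / Σ_j π_j f_j(x).
Evaluate each component's likelihood at the observed value:
  L_A = 0.37
  L_B = 0.19
  L_C = 0.26
  L_D = 0.31
Prior × likelihood for each component:
  π_A·L_A = 0.29 × 0.37 = 0.1073
  π_B·L_B = 0.30 × 0.19 = 0.057
  π_C·L_C = 0.32 × 0.26 = 0.0832
  π_D·L_D = 0.09 × 0.31 = 0.0279
Sum: 0.1073 + 0.057 + 0.0832 + 0.0279 = 0.2754
P(Condition D | x) ≈ 0.1013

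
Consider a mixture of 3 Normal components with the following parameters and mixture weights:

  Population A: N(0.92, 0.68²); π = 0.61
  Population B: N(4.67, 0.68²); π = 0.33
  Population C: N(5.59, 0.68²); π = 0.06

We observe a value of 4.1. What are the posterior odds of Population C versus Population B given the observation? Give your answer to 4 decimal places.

Only the two components matter; the odds are (P(Z=i) f_i(x)) / (P(Z=j) f_j(x)).
Component likelihoods at x = 4.1:
  f_A = 1.04599e-05
  f_B = 0.412881
  f_C = 0.053189
0.00319134 / 0.136251 ≈ 0.0234

0.0234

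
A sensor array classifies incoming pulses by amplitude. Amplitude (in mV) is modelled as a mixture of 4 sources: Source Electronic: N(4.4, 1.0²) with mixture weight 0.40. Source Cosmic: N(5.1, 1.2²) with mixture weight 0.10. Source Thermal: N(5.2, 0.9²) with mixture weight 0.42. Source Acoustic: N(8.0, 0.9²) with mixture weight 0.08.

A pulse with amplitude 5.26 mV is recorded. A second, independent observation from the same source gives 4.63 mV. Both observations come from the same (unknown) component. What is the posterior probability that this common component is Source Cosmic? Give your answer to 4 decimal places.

P(component k | x) = P(Z=k)·f_k(x) / marginal(x), where marginal(x) = Σ_j P(Z=j)·f_j(x).
Since both observations come from the same component, the likelihood for component k is f_k(x₁)·f_k(x₂).
  p_Electronic = [0.275618] × [0.388529] = 0.107086
  p_Cosmic = [0.32951] × [0.307906] = 0.101458
  p_Thermal = [0.442285] × [0.362717] = 0.160424
  p_Acoustic = [0.00430534] × [0.000400014] = 1.7222e-06
Prior × likelihood for each component:
  P(Z=Electronic)·p_Electronic = 0.40 × 0.107086 = 0.0428342
  P(Z=Cosmic)·p_Cosmic = 0.10 × 0.101458 = 0.0101458
  P(Z=Thermal)·p_Thermal = 0.42 × 0.160424 = 0.0673782
  P(Z=Acoustic)·p_Acoustic = 0.08 × 1.7222e-06 = 1.37776e-07
Evidence: 0.0428342 + 0.0101458 + 0.0673782 + 1.37776e-07 = 0.120358
Responsibility of Source Cosmic: 0.0101458 / 0.120358 ≈ 0.0843

0.0843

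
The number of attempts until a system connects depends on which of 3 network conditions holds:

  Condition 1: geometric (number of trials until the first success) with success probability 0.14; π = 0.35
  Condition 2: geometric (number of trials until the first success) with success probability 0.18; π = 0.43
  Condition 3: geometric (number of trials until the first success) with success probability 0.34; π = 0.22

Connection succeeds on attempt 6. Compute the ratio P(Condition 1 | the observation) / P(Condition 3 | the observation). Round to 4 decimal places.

The posterior odds equal the prior odds times the likelihood ratio: (P(Z=i)/P(Z=j))·(f_i(x)/f_j(x)).
Evaluate each component's likelihood at the observed value:
  f_1 = 0.0658598
  f_2 = 0.0667332
  f_3 = 0.0425793
Posterior odds = (P(Z=1)·f_1) / (P(Z=3)·f_3) = (0.35·0.0658598) / (0.22·0.0425793) = 0.0230509 / 0.00936745 ≈ 2.4607

2.4607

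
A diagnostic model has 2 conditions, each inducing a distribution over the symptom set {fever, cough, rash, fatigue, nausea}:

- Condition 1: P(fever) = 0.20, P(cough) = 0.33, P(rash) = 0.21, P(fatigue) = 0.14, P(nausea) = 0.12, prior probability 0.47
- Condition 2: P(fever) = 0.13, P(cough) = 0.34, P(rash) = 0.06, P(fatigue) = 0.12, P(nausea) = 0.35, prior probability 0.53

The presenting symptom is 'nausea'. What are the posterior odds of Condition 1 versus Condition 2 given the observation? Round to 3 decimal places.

0.304

Only the two components matter; the odds are (w_i f_i(x)) / (w_j f_j(x)).
Component likelihoods at x = 'nausea':
  p_1 = P(nausea | comp) = 0.12
  p_2 = P(nausea | comp) = 0.35
0.0564 / 0.1855 ≈ 0.304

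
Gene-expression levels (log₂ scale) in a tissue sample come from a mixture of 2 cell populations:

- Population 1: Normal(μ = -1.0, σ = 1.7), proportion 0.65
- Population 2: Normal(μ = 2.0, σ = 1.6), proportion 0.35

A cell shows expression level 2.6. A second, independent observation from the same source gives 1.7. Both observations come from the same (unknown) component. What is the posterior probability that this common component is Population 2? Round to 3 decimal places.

Apply Bayes' rule: the posterior for each component is proportional to its prior times its likelihood at x.
Since both observations come from the same component, the likelihood for component k is f_k(x₁)·f_k(x₂).
  L_1 = [0.0249276] × [0.0664828] = 0.00165725
  L_2 = [0.232409] × [0.244994] = 0.056939
Weight by the priors:
  w_1·L_1 = 0.65 × 0.00165725 = 0.00107721
  w_2·L_2 = 0.35 × 0.056939 = 0.0199286
Normaliser: 0.00107721 + 0.0199286 = 0.0210059
So the posterior for Population 2 is 0.0199286 / 0.0210059 ≈ 0.949.

0.949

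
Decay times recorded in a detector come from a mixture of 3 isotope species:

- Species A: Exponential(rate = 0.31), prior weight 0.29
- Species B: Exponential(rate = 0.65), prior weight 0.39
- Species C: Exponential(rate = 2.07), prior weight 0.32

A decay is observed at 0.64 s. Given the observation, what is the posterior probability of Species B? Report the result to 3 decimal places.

By Bayes' theorem, P(k | x) = w_k f_k(x) / Σ_j w_j f_j(x).
Evaluate each component's likelihood at the observed value:
  L_A = 0.254213
  L_B = 0.428792
  L_C = 0.550322
Weight by the priors:
  w_A·L_A = 0.29 × 0.254213 = 0.0737218
  w_B·L_B = 0.39 × 0.428792 = 0.167229
  w_C·L_C = 0.32 × 0.550322 = 0.176103
Evidence: 0.0737218 + 0.167229 + 0.176103 = 0.417054
P(Species B | the observation) ≈ 0.401

0.401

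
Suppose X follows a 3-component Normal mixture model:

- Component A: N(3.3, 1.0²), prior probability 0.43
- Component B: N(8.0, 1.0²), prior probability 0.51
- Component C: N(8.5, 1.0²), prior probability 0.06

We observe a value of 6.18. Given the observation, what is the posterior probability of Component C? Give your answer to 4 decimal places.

Posterior ∝ prior × likelihood, so P(k | x) ∝ π_k f_k(x); normalise over all components.
Component likelihoods at x = 6.18:
  L_A = (1/(1.0·√(2π)))·exp(−(6.18−3.3)²/(2·1.0²)) = 0.398942·exp(-4.14720) = 0.00630673
  L_B = (1/(1.0·√(2π)))·exp(−(6.18−8.0)²/(2·1.0²)) = 0.398942·exp(-1.65620) = 0.0761433
  L_C = (1/(1.0·√(2π)))·exp(−(6.18−8.5)²/(2·1.0²)) = 0.398942·exp(-2.69120) = 0.0270481
Unnormalised posteriors:
  π_A·L_A = 0.43 × 0.00630673 = 0.00271189
  π_B·L_B = 0.51 × 0.0761433 = 0.0388331
  π_C·L_C = 0.06 × 0.0270481 = 0.00162289
Sum: 0.00271189 + 0.0388331 + 0.00162289 = 0.0431678
P(Component C | x) = 0.00162289 / 0.0431678 ≈ 0.0376

0.0376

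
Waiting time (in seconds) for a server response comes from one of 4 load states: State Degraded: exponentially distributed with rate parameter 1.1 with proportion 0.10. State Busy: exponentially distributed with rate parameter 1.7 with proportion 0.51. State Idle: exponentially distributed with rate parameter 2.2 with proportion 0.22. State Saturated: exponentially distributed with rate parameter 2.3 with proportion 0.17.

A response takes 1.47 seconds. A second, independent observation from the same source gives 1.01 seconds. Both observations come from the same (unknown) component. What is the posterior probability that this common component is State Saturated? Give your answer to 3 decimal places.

0.081

Apply Bayes' rule: the posterior for each component is proportional to its prior times its likelihood at x.
Since both observations come from the same component, the likelihood for component k is f_k(x₁)·f_k(x₂).
  f_Degraded = [1.1·e^(−1.1·1.47) = 1.1·e^(−1.6170) = 0.218343] × [0.362153] = 0.0790733
  f_Busy = [1.7·e^(−1.7·1.47) = 1.7·e^(−2.4990) = 0.139684] × [0.305327] = 0.0426493
  f_Idle = [2.2·e^(−2.2·1.47) = 2.2·e^(−3.2340) = 0.0866791] × [0.238463] = 0.0206697
  f_Saturated = [2.3·e^(−2.3·1.47) = 2.3·e^(−3.3810) = 0.0782309] × [0.225352] = 0.0176295
Unnormalised posteriors:
  π_Degraded·f_Degraded = 0.10 × 0.0790733 = 0.00790733
  π_Busy·f_Busy = 0.51 × 0.0426493 = 0.0217512
  π_Idle·f_Idle = 0.22 × 0.0206697 = 0.00454734
  π_Saturated·f_Saturated = 0.17 × 0.0176295 = 0.00299701
Denominator: 0.00790733 + 0.0217512 + 0.00454734 + 0.00299701 = 0.0372028
P(State Saturated | data) ≈ 0.081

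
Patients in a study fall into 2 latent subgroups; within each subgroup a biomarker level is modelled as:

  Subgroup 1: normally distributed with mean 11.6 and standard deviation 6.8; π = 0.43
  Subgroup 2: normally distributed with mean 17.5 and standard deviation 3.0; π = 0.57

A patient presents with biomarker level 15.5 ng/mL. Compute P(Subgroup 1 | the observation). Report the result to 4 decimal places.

The responsibility of component k is π_k f_k(x) divided by Σ_j π_j f_j(x).
Evaluate each component's likelihood at the observed value:
  f_1 = 0.0497707
  f_2 = 0.106483
Unnormalised posteriors:
  π_1·f_1 = 0.43 × 0.0497707 = 0.0214014
  π_2·f_2 = 0.57 × 0.106483 = 0.0606951
Evidence: 0.0214014 + 0.0606951 = 0.0820965
P(Subgroup 1 | data) = 0.0214014 / 0.0820965 ≈ 0.2607

0.2607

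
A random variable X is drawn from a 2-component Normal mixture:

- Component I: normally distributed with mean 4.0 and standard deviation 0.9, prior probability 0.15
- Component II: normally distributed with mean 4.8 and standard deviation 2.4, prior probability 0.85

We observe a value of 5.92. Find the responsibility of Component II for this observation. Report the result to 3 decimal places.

0.949

Posterior ∝ prior × likelihood, so P(k | x) ∝ P(Z=k) f_k(x); normalise over all components.
Evaluate each component's likelihood at the observed value:
  L_I = 0.0455414
  L_II = 0.149076
Weight by the priors:
  P(Z=I)·L_I = 0.15 × 0.0455414 = 0.00683121
  P(Z=II)·L_II = 0.85 × 0.149076 = 0.126715
Normaliser: 0.00683121 + 0.126715 = 0.133546
So the posterior for Component II is 0.126715 / 0.133546 ≈ 0.949.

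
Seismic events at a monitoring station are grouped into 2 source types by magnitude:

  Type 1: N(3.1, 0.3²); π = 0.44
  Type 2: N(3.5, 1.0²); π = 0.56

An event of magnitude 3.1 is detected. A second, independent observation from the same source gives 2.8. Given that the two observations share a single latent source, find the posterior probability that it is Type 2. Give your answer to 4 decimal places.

Apply Bayes' rule: the posterior for each component is proportional to its prior times its likelihood at x.
Since both observations come from the same component, the likelihood for component k is f_k(x₁)·f_k(x₂).
  p_1 = [(1/(0.3·√(2π)))·exp(−(3.1−3.1)²/(2·0.3²)) = 1.329808·exp(-0.00000) = 1.32981] × [0.806569] = 1.07258
  p_2 = [(1/(1.0·√(2π)))·exp(−(3.1−3.5)²/(2·1.0²)) = 0.398942·exp(-0.08000) = 0.36827] × [0.312254] = 0.114994
Prior × likelihood for each component:
  P(Z=1)·p_1 = 0.44 × 1.07258 = 0.471936
  P(Z=2)·p_2 = 0.56 × 0.114994 = 0.0643965
Evidence: 0.471936 + 0.0643965 = 0.536332
So the posterior for Type 2 is 0.0643965 / 0.536332 ≈ 0.1201.

0.1201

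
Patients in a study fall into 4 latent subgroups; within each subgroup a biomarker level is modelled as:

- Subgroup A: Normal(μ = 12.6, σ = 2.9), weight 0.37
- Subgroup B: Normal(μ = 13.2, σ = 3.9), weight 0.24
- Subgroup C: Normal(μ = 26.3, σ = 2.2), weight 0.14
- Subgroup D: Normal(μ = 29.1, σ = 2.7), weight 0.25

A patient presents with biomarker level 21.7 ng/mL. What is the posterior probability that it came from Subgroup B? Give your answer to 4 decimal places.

Apply Bayes' rule: the posterior for each component is proportional to its prior times its likelihood at x.
Evaluate each component's likelihood at the observed value:
  f_A = (1/(2.9·√(2π)))·exp(−(21.7−12.6)²/(2·2.9²)) = 0.137566·exp(-4.92331) = 0.0010008
  f_B = (1/(3.9·√(2π)))·exp(−(21.7−13.2)²/(2·3.9²)) = 0.102293·exp(-2.37508) = 0.00951394
  f_C = (1/(2.2·√(2π)))·exp(−(21.7−26.3)²/(2·2.2²)) = 0.181337·exp(-2.18595) = 0.020377
  f_D = (1/(2.7·√(2π)))·exp(−(21.7−29.1)²/(2·2.7²)) = 0.147756·exp(-3.75583) = 0.0034547
Prior × likelihood for each component:
  w_A·f_A = 0.37 × 0.0010008 = 0.000370296
  w_B·f_B = 0.24 × 0.00951394 = 0.00228335
  w_C·f_C = 0.14 × 0.020377 = 0.00285279
  w_D·f_D = 0.25 × 0.0034547 = 0.000863675
Evidence: 0.000370296 + 0.00228335 + 0.00285279 + 0.000863675 = 0.0063701
So the posterior for Subgroup B is 0.00228335 / 0.0063701 ≈ 0.3584.

0.3584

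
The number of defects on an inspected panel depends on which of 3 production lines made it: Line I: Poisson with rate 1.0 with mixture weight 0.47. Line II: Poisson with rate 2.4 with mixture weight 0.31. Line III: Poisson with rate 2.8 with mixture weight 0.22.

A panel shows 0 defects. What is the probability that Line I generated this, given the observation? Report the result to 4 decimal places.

0.8064

P(component k | x) = P(Z=k)·f_k(x) / marginal(x), where marginal(x) = Σ_j P(Z=j)·f_j(x).
Evaluate each component's likelihood at the observed value:
  f_I = e^(−1.0)·1.0^0/0! = 0.367879
  f_II = e^(−2.4)·2.4^0/0! = 0.090718
  f_III = e^(−2.8)·2.8^0/0! = 0.0608101
Weight by the priors:
  P(Z=I)·f_I = 0.47 × 0.367879 = 0.172903
  P(Z=II)·f_II = 0.31 × 0.090718 = 0.0281226
  P(Z=III)·f_III = 0.22 × 0.0608101 = 0.0133782
Evidence: 0.172903 + 0.0281226 + 0.0133782 = 0.214404
P(Line I | data) = 0.172903 / 0.214404 ≈ 0.8064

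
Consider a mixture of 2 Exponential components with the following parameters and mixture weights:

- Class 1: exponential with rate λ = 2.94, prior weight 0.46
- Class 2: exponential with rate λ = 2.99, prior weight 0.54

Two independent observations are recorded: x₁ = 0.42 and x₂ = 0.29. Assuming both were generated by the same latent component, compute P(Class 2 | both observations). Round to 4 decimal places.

0.5396

Posterior ∝ prior × likelihood, so P(k | x) ∝ P(Z=k) f_k(x); normalise over all components.
Since both observations come from the same component, the likelihood for component k is f_k(x₁)·f_k(x₂).
  L_1 = [0.855225] × [1.25334] = 1.07189
  L_2 = [0.851695] × [1.2563] = 1.06999
Multiply by the mixture weights:
  P(Z=1)·L_1 = 0.46 × 1.07189 = 0.493067
  P(Z=2)·L_2 = 0.54 × 1.06999 = 0.577793
Evidence: 0.493067 + 0.577793 = 1.07086
P(Class 2 | x) = 0.577793 / 1.07086 ≈ 0.5396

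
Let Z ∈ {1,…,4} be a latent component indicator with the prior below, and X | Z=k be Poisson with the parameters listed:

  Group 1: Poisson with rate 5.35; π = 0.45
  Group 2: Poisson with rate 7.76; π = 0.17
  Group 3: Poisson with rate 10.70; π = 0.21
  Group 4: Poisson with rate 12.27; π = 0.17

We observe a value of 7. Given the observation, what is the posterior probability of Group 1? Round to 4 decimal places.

Posterior ∝ prior × likelihood, so P(k | x) ∝ P(Z=k) f_k(x); normalise over all components.
Component likelihoods at x = 7:
  f_1 = 0.118187
  f_2 = 0.143376
  f_3 = 0.0718298
  f_4 = 0.0389662
Unnormalised posteriors:
  P(Z=1)·f_1 = 0.45 × 0.118187 = 0.0531842
  P(Z=2)·f_2 = 0.17 × 0.143376 = 0.0243739
  P(Z=3)·f_3 = 0.21 × 0.0718298 = 0.0150843
  P(Z=4)·f_4 = 0.17 × 0.0389662 = 0.00662425
Marginal: 0.0531842 + 0.0243739 + 0.0150843 + 0.00662425 = 0.0992667
P(Group 1 | 7) ≈ 0.5358

0.5358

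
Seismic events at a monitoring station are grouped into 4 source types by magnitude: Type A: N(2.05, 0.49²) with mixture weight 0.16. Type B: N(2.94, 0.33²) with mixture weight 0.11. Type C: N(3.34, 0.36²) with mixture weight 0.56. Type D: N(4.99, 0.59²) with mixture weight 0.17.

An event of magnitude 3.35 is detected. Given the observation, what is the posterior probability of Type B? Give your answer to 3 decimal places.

0.089

By Bayes' theorem, P(k | x) = π_k f_k(x) / Σ_j π_j f_j(x).
Normal densities:
  L_A = 0.0241142
  L_B = 0.558732
  L_C = 1.10775
  L_D = 0.0141993
Prior × likelihood for each component:
  π_A·L_A = 0.16 × 0.0241142 = 0.00385827
  π_B·L_B = 0.11 × 0.558732 = 0.0614605
  π_C·L_C = 0.56 × 1.10775 = 0.620338
  π_D·L_D = 0.17 × 0.0141993 = 0.00241388
Normaliser: 0.00385827 + 0.0614605 + 0.620338 + 0.00241388 = 0.68807
Responsibility of Type B: 0.0614605 / 0.68807 ≈ 0.089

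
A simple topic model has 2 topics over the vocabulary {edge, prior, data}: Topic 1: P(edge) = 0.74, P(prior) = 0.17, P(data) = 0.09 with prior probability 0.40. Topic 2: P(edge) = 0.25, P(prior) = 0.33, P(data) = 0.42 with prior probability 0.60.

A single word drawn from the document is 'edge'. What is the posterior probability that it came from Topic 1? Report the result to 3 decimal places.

Apply Bayes' rule: the posterior for each component is proportional to its prior times its likelihood at x.
Evaluate each component's likelihood at the observed value:
  f_1 = 0.74
  f_2 = 0.25
Prior × likelihood for each component:
  π_1·f_1 = 0.40 × 0.74 = 0.296
  π_2·f_2 = 0.60 × 0.25 = 0.15
Normaliser: 0.296 + 0.15 = 0.446
Responsibility of Topic 1: 0.296 / 0.446 ≈ 0.664

0.664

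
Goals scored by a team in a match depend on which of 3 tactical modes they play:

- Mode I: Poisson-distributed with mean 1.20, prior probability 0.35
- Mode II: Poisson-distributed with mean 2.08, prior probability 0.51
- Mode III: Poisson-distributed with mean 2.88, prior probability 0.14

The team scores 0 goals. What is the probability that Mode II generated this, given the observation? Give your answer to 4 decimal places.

0.3600

Posterior ∝ prior × likelihood, so P(k | x) ∝ P(Z=k) f_k(x); normalise over all components.
Poisson probabilities:
  p_I = 0.301194
  p_II = 0.12493
  p_III = 0.0561348
Unnormalised posteriors:
  P(Z=I)·p_I = 0.35 × 0.301194 = 0.105418
  P(Z=II)·p_II = 0.51 × 0.12493 = 0.0637144
  P(Z=III)·p_III = 0.14 × 0.0561348 = 0.00785887
Marginal: 0.105418 + 0.0637144 + 0.00785887 = 0.176991
P(Mode II | the observation) ≈ 0.3600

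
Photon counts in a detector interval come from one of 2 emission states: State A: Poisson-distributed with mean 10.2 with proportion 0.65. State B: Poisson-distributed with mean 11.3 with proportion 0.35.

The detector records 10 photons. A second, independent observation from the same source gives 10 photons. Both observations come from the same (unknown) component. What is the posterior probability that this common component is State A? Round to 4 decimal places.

Apply Bayes' rule: the posterior for each component is proportional to its prior times its likelihood at x.
Since both observations come from the same component, the likelihood for component k is f_k(x₁)·f_k(x₂).
  L_A = [0.124863] × [0.124863] = 0.0155909
  L_B = [0.115743] × [0.115743] = 0.0133964
Prior × likelihood for each component:
  w_A·L_A = 0.65 × 0.0155909 = 0.0101341
  w_B·L_B = 0.35 × 0.0133964 = 0.00468873
Sum: 0.0101341 + 0.00468873 = 0.0148228
P(State A | data) ≈ 0.6837

0.6837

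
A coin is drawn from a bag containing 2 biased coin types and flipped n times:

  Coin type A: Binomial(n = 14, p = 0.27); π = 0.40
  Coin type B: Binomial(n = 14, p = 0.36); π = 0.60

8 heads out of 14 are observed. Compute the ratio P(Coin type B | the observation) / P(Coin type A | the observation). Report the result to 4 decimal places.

6.8037

Since P(k|x) ∝ π_k f_k(x), the posterior odds are π_i f_i(x) / (π_j f_j(x)).
Binomial probabilities:
  f_A = C(14,8)·0.27^8·0.73^6 = 3003·2.8243e-05·0.151334 = 0.0128352
  f_B = C(14,8)·0.36^8·0.64^6 = 3003·0.000282111·0.0687195 = 0.0582177
Posterior odds = (π_B·f_B) / (π_A·f_A) = (0.60·0.0582177) / (0.40·0.0128352) = 0.0349306 / 0.00513408 ≈ 6.8037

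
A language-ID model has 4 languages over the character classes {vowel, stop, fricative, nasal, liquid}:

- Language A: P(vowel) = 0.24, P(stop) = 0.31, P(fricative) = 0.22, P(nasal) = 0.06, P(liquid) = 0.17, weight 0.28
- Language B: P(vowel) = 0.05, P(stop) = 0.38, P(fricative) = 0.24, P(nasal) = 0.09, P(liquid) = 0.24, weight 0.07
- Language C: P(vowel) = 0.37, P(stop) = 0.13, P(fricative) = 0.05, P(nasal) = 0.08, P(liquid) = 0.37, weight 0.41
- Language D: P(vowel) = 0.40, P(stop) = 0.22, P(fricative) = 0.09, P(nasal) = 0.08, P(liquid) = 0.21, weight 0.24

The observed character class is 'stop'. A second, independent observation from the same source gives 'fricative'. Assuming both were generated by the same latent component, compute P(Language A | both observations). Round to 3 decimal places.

The responsibility of component k is P(Z=k) f_k(x) divided by Σ_j P(Z=j) f_j(x).
Since both observations come from the same component, the likelihood for component k is f_k(x₁)·f_k(x₂).
  p_A = [0.31] × [0.22] = 0.0682
  p_B = [0.38] × [0.24] = 0.0912
  p_C = [0.13] × [0.05] = 0.0065
  p_D = [0.22] × [0.09] = 0.0198
Unnormalised posteriors:
  P(Z=A)·p_A = 0.28 × 0.0682 = 0.019096
  P(Z=B)·p_B = 0.07 × 0.0912 = 0.006384
  P(Z=C)·p_C = 0.41 × 0.0065 = 0.002665
  P(Z=D)·p_D = 0.24 × 0.0198 = 0.004752
Sum: 0.019096 + 0.006384 + 0.002665 + 0.004752 = 0.032897
P(Language A | x₁, x₂) ≈ 0.580

0.580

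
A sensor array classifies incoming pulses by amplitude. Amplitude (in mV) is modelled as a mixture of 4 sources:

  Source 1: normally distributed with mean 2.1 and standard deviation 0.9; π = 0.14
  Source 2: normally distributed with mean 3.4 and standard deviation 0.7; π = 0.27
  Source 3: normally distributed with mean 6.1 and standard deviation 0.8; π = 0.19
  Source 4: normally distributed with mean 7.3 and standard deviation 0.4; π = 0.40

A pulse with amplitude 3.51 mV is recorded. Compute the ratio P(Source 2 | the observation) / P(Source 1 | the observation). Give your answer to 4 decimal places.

Posterior odds = (P(Z=i) f_i(x)) / (P(Z=j) f_j(x)); the normalising sum cancels.
Component likelihoods at x = 3.51 mV:
  p_1 = (1/(0.9·√(2π)))·exp(−(3.51−2.1)²/(2·0.9²)) = 0.443269·exp(-1.22722) = 0.129925
  p_2 = (1/(0.7·√(2π)))·exp(−(3.51−3.4)²/(2·0.7²)) = 0.569918·exp(-0.01235) = 0.562924
  p_3 = (1/(0.8·√(2π)))·exp(−(3.51−6.1)²/(2·0.8²)) = 0.498678·exp(-5.24070) = 0.00264126
  p_4 = (1/(0.4·√(2π)))·exp(−(3.51−7.3)²/(2·0.4²)) = 0.997356·exp(-44.88781) = 3.1939e-20
Odds = (0.27/0.14) × (0.562924/0.129925) = 1.92857 × 4.33269 ≈ 8.3559

8.3559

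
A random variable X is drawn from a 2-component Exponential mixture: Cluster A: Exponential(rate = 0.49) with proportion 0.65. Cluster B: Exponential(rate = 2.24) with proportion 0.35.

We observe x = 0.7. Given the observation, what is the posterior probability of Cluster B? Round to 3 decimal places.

By Bayes' theorem, P(k | x) = P(Z=k) f_k(x) / Σ_j P(Z=j) f_j(x).
Evaluate each component's likelihood at the observed value:
  f_A = 0.347723
  f_B = 0.466954
Unnormalised posteriors:
  P(Z=A)·f_A = 0.65 × 0.347723 = 0.22602
  P(Z=B)·f_B = 0.35 × 0.466954 = 0.163434
Denominator: 0.22602 + 0.163434 = 0.389454
P(Cluster B | 0.7) = 0.163434 / 0.389454 ≈ 0.420

0.420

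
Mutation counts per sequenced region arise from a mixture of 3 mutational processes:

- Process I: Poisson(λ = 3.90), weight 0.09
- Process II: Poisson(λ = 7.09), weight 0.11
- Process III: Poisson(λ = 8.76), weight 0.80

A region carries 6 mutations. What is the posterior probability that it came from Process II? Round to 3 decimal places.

Apply Bayes' rule: the posterior for each component is proportional to its prior times its likelihood at x.
Component likelihoods at x = 6 mutations:
  L_I = 0.0989251
  L_II = 0.147027
  L_III = 0.0984629
Prior × likelihood for each component:
  P(Z=I)·L_I = 0.09 × 0.0989251 = 0.00890326
  P(Z=II)·L_II = 0.11 × 0.147027 = 0.016173
  P(Z=III)·L_III = 0.80 × 0.0984629 = 0.0787703
Normaliser: 0.00890326 + 0.016173 + 0.0787703 = 0.103847
P(Process II | data) = 0.016173 / 0.103847 ≈ 0.156

0.156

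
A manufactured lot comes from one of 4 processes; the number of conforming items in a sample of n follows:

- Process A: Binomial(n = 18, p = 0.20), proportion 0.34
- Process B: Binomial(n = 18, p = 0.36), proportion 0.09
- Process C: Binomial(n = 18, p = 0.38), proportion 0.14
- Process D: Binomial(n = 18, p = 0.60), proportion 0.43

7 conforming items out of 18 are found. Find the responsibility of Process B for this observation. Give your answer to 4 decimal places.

0.2331

Apply Bayes' rule: the posterior for each component is proportional to its prior times its likelihood at x.
Evaluate each component's likelihood at the observed value:
  L_A = 0.0349909
  L_B = 0.184014
  L_C = 0.189474
  L_D = 0.0373657
Multiply by the mixture weights:
  π_A·L_A = 0.34 × 0.0349909 = 0.0118969
  π_B·L_B = 0.09 × 0.184014 = 0.0165613
  π_C·L_C = 0.14 × 0.189474 = 0.0265263
  π_D·L_D = 0.43 × 0.0373657 = 0.0160673
Sum: 0.0118969 + 0.0165613 + 0.0265263 + 0.0160673 = 0.0710517
P(Process B | data) ≈ 0.2331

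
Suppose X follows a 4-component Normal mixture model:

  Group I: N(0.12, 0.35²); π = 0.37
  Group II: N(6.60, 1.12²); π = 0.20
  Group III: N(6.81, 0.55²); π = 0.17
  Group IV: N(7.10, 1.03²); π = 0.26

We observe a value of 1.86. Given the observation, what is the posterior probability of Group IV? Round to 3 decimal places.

By Bayes' theorem, P(k | x) = π_k f_k(x) / Σ_j π_j f_j(x).
Component likelihoods at x = 1.86:
  p_I = 4.89808e-06
  p_II = 4.59579e-05
  p_III = 1.86905e-18
  p_IV = 9.28953e-07
Weight by the priors:
  π_I·p_I = 0.37 × 4.89808e-06 = 1.81229e-06
  π_II·p_II = 0.20 × 4.59579e-05 = 9.19159e-06
  π_III·p_III = 0.17 × 1.86905e-18 = 3.17738e-19
  π_IV·p_IV = 0.26 × 9.28953e-07 = 2.41528e-07
Sum: 1.81229e-06 + 9.19159e-06 + 3.17738e-19 + 2.41528e-07 = 1.12454e-05
P(Group IV | x) = 2.41528e-07 / 1.12454e-05 ≈ 0.021

0.021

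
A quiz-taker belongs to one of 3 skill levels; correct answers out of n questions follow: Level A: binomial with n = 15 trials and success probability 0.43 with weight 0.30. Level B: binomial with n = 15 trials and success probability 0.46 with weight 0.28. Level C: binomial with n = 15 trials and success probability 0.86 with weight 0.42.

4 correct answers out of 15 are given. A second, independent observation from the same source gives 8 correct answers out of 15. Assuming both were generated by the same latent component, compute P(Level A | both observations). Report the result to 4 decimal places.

By Bayes' theorem, P(k | x) = π_k f_k(x) / Σ_j π_j f_j(x).
Since both observations come from the same component, the likelihood for component k is f_k(x₁)·f_k(x₂).
  p_A = [0.0963008] × [0.147035] = 0.0141596
  p_B = [0.0695817] × [0.17273] = 0.0120188
  p_C = [3.02367e-07] × [0.0020297] = 6.13716e-10
Unnormalised posteriors:
  π_A·p_A = 0.30 × 0.0141596 = 0.00424787
  π_B·p_B = 0.28 × 0.0120188 = 0.00336528
  π_C·p_C = 0.42 × 6.13716e-10 = 2.57761e-10
Normaliser: 0.00424787 + 0.00336528 + 2.57761e-10 = 0.00761315
Responsibility of Level A: 0.00424787 / 0.00761315 ≈ 0.5580

0.5580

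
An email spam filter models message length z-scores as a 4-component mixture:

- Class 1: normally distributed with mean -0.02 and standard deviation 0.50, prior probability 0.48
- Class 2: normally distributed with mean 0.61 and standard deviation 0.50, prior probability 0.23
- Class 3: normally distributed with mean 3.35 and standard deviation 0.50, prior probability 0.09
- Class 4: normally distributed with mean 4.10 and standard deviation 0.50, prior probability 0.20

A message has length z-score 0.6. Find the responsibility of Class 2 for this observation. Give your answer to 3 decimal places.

P(component k | x) = w_k·f_k(x) / marginal(x), where marginal(x) = Σ_j w_j·f_j(x).
Component likelihoods at x = 0.6:
  p_1 = (1/(0.50·√(2π)))·exp(−(0.6−-0.02)²/(2·0.50²)) = 0.797885·exp(-0.76880) = 0.369875
  p_2 = (1/(0.50·√(2π)))·exp(−(0.6−0.61)²/(2·0.50²)) = 0.797885·exp(-0.00020) = 0.797725
  p_3 = (1/(0.50·√(2π)))·exp(−(0.6−3.35)²/(2·0.50²)) = 0.797885·exp(-15.12500) = 2.15395e-07
  p_4 = (1/(0.50·√(2π)))·exp(−(0.6−4.10)²/(2·0.50²)) = 0.797885·exp(-24.50000) = 1.82694e-11
Multiply by the mixture weights:
  w_1·p_1 = 0.48 × 0.369875 = 0.17754
  w_2·p_2 = 0.23 × 0.797725 = 0.183477
  w_3·p_3 = 0.09 × 2.15395e-07 = 1.93856e-08
  w_4·p_4 = 0.20 × 1.82694e-11 = 3.65389e-12
Normaliser: 0.17754 + 0.183477 + 1.93856e-08 + 3.65389e-12 = 0.361017
Responsibility of Class 2: 0.183477 / 0.361017 ≈ 0.508

0.508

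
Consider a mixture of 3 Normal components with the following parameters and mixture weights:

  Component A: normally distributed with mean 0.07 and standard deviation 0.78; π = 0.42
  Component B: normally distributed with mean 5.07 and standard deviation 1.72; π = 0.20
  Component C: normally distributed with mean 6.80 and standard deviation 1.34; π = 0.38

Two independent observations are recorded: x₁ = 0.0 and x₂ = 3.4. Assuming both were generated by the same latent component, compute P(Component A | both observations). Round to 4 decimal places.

0.1215

The responsibility of component k is P(Z=k) f_k(x) divided by Σ_j P(Z=j) f_j(x).
Since both observations come from the same component, the likelihood for component k is f_k(x₁)·f_k(x₂).
  L_A = [0.509409] × [5.63661e-05] = 2.87134e-05
  L_B = [0.00301048] × [0.144769] = 0.000435825
  L_C = [7.61842e-07] × [0.0119075] = 9.07162e-09
Prior × likelihood for each component:
  P(Z=A)·L_A = 0.42 × 2.87134e-05 = 1.20596e-05
  P(Z=B)·L_B = 0.20 × 0.000435825 = 8.71649e-05
  P(Z=C)·L_C = 0.38 × 9.07162e-09 = 3.44722e-09
Marginal: 1.20596e-05 + 8.71649e-05 + 3.44722e-09 = 9.9228e-05
So the posterior for Component A is 1.20596e-05 / 9.9228e-05 ≈ 0.1215.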